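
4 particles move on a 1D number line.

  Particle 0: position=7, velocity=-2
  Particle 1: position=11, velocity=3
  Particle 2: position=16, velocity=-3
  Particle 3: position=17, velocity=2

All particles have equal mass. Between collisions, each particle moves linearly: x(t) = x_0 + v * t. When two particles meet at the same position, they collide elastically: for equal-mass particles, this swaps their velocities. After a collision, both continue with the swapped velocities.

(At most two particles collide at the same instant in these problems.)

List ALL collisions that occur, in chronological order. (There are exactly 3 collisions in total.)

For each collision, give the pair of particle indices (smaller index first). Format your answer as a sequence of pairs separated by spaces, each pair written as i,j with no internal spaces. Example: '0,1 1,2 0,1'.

Answer: 1,2 2,3 0,1

Derivation:
Collision at t=5/6: particles 1 and 2 swap velocities; positions: p0=16/3 p1=27/2 p2=27/2 p3=56/3; velocities now: v0=-2 v1=-3 v2=3 v3=2
Collision at t=6: particles 2 and 3 swap velocities; positions: p0=-5 p1=-2 p2=29 p3=29; velocities now: v0=-2 v1=-3 v2=2 v3=3
Collision at t=9: particles 0 and 1 swap velocities; positions: p0=-11 p1=-11 p2=35 p3=38; velocities now: v0=-3 v1=-2 v2=2 v3=3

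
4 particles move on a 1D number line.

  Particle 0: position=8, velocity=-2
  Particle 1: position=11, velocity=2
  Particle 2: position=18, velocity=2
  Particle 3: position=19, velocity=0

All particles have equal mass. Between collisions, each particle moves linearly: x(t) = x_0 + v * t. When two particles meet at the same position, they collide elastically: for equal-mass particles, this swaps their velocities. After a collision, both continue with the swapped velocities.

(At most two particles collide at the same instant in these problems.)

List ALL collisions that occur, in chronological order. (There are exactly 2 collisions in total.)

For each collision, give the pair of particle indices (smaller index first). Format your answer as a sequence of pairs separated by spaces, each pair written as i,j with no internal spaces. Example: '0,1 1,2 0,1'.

Collision at t=1/2: particles 2 and 3 swap velocities; positions: p0=7 p1=12 p2=19 p3=19; velocities now: v0=-2 v1=2 v2=0 v3=2
Collision at t=4: particles 1 and 2 swap velocities; positions: p0=0 p1=19 p2=19 p3=26; velocities now: v0=-2 v1=0 v2=2 v3=2

Answer: 2,3 1,2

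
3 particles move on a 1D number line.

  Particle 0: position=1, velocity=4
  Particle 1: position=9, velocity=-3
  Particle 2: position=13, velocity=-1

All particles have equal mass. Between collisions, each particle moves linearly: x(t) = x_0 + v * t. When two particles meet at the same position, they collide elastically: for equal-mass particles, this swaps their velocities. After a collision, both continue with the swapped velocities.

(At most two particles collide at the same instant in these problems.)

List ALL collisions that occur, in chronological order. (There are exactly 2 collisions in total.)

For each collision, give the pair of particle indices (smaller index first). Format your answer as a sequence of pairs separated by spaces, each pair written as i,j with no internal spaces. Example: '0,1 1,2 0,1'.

Collision at t=8/7: particles 0 and 1 swap velocities; positions: p0=39/7 p1=39/7 p2=83/7; velocities now: v0=-3 v1=4 v2=-1
Collision at t=12/5: particles 1 and 2 swap velocities; positions: p0=9/5 p1=53/5 p2=53/5; velocities now: v0=-3 v1=-1 v2=4

Answer: 0,1 1,2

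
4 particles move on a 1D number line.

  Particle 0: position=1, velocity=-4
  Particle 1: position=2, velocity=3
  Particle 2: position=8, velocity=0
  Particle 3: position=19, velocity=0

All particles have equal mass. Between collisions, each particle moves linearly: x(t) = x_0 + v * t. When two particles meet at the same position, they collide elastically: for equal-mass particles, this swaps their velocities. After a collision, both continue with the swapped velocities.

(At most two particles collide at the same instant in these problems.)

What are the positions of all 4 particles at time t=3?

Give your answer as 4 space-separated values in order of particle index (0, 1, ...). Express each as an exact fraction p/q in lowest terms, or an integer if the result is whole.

Answer: -11 8 11 19

Derivation:
Collision at t=2: particles 1 and 2 swap velocities; positions: p0=-7 p1=8 p2=8 p3=19; velocities now: v0=-4 v1=0 v2=3 v3=0
Advance to t=3 (no further collisions before then); velocities: v0=-4 v1=0 v2=3 v3=0; positions = -11 8 11 19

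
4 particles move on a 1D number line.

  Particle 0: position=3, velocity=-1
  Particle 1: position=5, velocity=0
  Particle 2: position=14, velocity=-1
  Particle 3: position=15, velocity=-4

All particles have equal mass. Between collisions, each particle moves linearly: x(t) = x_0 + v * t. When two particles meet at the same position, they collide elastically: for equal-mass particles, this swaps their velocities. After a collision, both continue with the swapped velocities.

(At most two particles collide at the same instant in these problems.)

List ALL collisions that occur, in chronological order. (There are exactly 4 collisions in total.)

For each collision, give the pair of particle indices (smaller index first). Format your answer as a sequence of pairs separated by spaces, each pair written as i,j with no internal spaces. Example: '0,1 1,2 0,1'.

Answer: 2,3 1,2 0,1 2,3

Derivation:
Collision at t=1/3: particles 2 and 3 swap velocities; positions: p0=8/3 p1=5 p2=41/3 p3=41/3; velocities now: v0=-1 v1=0 v2=-4 v3=-1
Collision at t=5/2: particles 1 and 2 swap velocities; positions: p0=1/2 p1=5 p2=5 p3=23/2; velocities now: v0=-1 v1=-4 v2=0 v3=-1
Collision at t=4: particles 0 and 1 swap velocities; positions: p0=-1 p1=-1 p2=5 p3=10; velocities now: v0=-4 v1=-1 v2=0 v3=-1
Collision at t=9: particles 2 and 3 swap velocities; positions: p0=-21 p1=-6 p2=5 p3=5; velocities now: v0=-4 v1=-1 v2=-1 v3=0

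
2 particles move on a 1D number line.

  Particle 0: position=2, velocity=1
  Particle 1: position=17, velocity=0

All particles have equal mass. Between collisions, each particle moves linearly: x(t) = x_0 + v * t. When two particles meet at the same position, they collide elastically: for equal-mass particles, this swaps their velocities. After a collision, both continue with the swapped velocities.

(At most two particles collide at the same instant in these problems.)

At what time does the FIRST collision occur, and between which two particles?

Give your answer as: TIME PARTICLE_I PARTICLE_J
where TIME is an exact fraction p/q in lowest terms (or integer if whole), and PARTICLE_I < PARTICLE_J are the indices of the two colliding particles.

Answer: 15 0 1

Derivation:
Pair (0,1): pos 2,17 vel 1,0 -> gap=15, closing at 1/unit, collide at t=15
Earliest collision: t=15 between 0 and 1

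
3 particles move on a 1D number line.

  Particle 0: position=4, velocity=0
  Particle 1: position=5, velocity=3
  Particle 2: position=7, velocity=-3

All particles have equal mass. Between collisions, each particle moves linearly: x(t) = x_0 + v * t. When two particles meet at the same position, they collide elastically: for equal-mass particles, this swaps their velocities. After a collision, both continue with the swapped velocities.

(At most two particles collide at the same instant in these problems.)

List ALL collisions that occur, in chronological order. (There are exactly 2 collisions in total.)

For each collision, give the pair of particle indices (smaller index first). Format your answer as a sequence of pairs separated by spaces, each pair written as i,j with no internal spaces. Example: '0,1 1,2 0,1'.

Collision at t=1/3: particles 1 and 2 swap velocities; positions: p0=4 p1=6 p2=6; velocities now: v0=0 v1=-3 v2=3
Collision at t=1: particles 0 and 1 swap velocities; positions: p0=4 p1=4 p2=8; velocities now: v0=-3 v1=0 v2=3

Answer: 1,2 0,1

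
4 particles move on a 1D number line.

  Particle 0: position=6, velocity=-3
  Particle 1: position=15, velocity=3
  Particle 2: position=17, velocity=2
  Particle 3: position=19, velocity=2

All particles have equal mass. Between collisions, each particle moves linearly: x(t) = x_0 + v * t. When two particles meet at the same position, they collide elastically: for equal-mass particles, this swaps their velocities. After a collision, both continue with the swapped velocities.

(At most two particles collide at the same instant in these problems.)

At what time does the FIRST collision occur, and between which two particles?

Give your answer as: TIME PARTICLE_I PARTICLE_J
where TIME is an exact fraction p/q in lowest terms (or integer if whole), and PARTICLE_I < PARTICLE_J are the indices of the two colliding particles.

Pair (0,1): pos 6,15 vel -3,3 -> not approaching (rel speed -6 <= 0)
Pair (1,2): pos 15,17 vel 3,2 -> gap=2, closing at 1/unit, collide at t=2
Pair (2,3): pos 17,19 vel 2,2 -> not approaching (rel speed 0 <= 0)
Earliest collision: t=2 between 1 and 2

Answer: 2 1 2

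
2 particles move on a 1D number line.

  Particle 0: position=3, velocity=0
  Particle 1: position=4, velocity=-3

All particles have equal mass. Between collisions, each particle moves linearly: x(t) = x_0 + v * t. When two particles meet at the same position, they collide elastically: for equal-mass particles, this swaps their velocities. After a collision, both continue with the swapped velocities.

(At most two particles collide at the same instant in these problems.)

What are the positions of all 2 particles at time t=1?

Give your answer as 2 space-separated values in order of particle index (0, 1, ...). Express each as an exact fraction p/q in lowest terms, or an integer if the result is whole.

Answer: 1 3

Derivation:
Collision at t=1/3: particles 0 and 1 swap velocities; positions: p0=3 p1=3; velocities now: v0=-3 v1=0
Advance to t=1 (no further collisions before then); velocities: v0=-3 v1=0; positions = 1 3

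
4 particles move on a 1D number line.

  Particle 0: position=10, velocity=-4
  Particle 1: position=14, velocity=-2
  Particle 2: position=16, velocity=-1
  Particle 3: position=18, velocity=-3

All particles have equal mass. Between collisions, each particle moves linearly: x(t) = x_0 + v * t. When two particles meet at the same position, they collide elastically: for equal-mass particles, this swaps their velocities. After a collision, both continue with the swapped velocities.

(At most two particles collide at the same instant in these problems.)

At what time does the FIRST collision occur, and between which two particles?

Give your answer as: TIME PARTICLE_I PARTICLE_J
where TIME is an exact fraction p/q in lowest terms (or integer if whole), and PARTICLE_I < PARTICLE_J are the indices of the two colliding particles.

Answer: 1 2 3

Derivation:
Pair (0,1): pos 10,14 vel -4,-2 -> not approaching (rel speed -2 <= 0)
Pair (1,2): pos 14,16 vel -2,-1 -> not approaching (rel speed -1 <= 0)
Pair (2,3): pos 16,18 vel -1,-3 -> gap=2, closing at 2/unit, collide at t=1
Earliest collision: t=1 between 2 and 3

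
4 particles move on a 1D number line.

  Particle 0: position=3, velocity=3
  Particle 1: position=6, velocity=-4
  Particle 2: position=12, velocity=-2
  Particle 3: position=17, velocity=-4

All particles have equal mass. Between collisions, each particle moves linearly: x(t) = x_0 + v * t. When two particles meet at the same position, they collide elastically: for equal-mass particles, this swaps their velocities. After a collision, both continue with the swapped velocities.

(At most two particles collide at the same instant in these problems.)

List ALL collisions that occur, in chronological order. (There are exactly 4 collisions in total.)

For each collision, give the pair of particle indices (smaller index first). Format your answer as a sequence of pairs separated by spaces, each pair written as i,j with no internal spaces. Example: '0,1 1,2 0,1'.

Answer: 0,1 1,2 2,3 1,2

Derivation:
Collision at t=3/7: particles 0 and 1 swap velocities; positions: p0=30/7 p1=30/7 p2=78/7 p3=107/7; velocities now: v0=-4 v1=3 v2=-2 v3=-4
Collision at t=9/5: particles 1 and 2 swap velocities; positions: p0=-6/5 p1=42/5 p2=42/5 p3=49/5; velocities now: v0=-4 v1=-2 v2=3 v3=-4
Collision at t=2: particles 2 and 3 swap velocities; positions: p0=-2 p1=8 p2=9 p3=9; velocities now: v0=-4 v1=-2 v2=-4 v3=3
Collision at t=5/2: particles 1 and 2 swap velocities; positions: p0=-4 p1=7 p2=7 p3=21/2; velocities now: v0=-4 v1=-4 v2=-2 v3=3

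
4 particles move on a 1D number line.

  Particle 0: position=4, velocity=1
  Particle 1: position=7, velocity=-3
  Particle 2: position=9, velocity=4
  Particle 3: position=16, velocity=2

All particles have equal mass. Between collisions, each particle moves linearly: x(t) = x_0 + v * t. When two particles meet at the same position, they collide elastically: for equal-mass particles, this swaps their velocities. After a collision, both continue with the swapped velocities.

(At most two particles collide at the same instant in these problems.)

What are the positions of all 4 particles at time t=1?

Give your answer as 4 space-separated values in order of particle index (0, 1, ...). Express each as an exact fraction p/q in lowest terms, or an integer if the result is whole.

Answer: 4 5 13 18

Derivation:
Collision at t=3/4: particles 0 and 1 swap velocities; positions: p0=19/4 p1=19/4 p2=12 p3=35/2; velocities now: v0=-3 v1=1 v2=4 v3=2
Advance to t=1 (no further collisions before then); velocities: v0=-3 v1=1 v2=4 v3=2; positions = 4 5 13 18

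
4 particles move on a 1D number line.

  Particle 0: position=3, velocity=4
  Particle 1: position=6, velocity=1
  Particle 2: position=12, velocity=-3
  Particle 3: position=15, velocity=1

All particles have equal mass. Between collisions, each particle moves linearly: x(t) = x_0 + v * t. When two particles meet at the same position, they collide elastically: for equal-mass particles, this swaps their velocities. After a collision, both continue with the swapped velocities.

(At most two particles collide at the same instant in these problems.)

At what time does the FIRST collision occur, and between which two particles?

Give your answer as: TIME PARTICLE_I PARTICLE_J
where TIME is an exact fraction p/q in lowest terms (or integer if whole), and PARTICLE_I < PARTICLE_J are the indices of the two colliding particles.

Answer: 1 0 1

Derivation:
Pair (0,1): pos 3,6 vel 4,1 -> gap=3, closing at 3/unit, collide at t=1
Pair (1,2): pos 6,12 vel 1,-3 -> gap=6, closing at 4/unit, collide at t=3/2
Pair (2,3): pos 12,15 vel -3,1 -> not approaching (rel speed -4 <= 0)
Earliest collision: t=1 between 0 and 1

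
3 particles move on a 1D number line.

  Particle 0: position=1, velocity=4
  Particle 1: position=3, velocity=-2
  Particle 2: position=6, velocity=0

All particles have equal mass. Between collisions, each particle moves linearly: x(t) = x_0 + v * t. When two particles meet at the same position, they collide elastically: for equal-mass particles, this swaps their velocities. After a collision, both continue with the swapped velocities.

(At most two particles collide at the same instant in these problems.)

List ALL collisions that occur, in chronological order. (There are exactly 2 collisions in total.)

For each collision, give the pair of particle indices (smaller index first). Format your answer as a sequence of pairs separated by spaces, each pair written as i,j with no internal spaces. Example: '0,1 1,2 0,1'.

Collision at t=1/3: particles 0 and 1 swap velocities; positions: p0=7/3 p1=7/3 p2=6; velocities now: v0=-2 v1=4 v2=0
Collision at t=5/4: particles 1 and 2 swap velocities; positions: p0=1/2 p1=6 p2=6; velocities now: v0=-2 v1=0 v2=4

Answer: 0,1 1,2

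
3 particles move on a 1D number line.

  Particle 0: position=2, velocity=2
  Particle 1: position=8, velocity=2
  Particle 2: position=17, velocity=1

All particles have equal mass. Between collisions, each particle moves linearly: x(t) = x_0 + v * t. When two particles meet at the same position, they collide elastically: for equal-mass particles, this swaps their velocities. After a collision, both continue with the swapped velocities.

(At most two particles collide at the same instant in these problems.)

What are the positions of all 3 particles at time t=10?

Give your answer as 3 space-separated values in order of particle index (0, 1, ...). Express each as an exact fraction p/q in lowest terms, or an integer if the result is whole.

Answer: 22 27 28

Derivation:
Collision at t=9: particles 1 and 2 swap velocities; positions: p0=20 p1=26 p2=26; velocities now: v0=2 v1=1 v2=2
Advance to t=10 (no further collisions before then); velocities: v0=2 v1=1 v2=2; positions = 22 27 28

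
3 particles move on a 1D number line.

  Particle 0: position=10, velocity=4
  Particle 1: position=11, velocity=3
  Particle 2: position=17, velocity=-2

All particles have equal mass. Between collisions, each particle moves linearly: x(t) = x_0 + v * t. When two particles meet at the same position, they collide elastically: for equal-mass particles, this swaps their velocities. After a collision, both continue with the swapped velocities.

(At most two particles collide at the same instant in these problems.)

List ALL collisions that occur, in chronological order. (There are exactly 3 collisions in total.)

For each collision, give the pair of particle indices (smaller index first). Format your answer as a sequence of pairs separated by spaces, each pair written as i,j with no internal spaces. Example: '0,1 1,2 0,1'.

Collision at t=1: particles 0 and 1 swap velocities; positions: p0=14 p1=14 p2=15; velocities now: v0=3 v1=4 v2=-2
Collision at t=7/6: particles 1 and 2 swap velocities; positions: p0=29/2 p1=44/3 p2=44/3; velocities now: v0=3 v1=-2 v2=4
Collision at t=6/5: particles 0 and 1 swap velocities; positions: p0=73/5 p1=73/5 p2=74/5; velocities now: v0=-2 v1=3 v2=4

Answer: 0,1 1,2 0,1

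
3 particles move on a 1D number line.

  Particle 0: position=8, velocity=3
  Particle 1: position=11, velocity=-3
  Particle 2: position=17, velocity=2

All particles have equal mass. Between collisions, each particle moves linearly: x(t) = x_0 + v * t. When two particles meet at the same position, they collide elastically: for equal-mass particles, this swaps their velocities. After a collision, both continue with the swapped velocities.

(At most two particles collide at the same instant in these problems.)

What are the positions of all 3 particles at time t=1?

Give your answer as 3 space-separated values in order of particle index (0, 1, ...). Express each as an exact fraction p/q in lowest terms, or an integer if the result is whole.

Answer: 8 11 19

Derivation:
Collision at t=1/2: particles 0 and 1 swap velocities; positions: p0=19/2 p1=19/2 p2=18; velocities now: v0=-3 v1=3 v2=2
Advance to t=1 (no further collisions before then); velocities: v0=-3 v1=3 v2=2; positions = 8 11 19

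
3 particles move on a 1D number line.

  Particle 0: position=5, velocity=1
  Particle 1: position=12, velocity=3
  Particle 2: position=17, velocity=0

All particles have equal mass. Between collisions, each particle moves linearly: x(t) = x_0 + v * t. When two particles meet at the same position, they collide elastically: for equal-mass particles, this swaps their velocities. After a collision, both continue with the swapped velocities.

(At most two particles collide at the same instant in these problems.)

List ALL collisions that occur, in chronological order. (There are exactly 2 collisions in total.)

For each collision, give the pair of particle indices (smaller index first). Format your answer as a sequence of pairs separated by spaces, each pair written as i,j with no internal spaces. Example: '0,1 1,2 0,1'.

Collision at t=5/3: particles 1 and 2 swap velocities; positions: p0=20/3 p1=17 p2=17; velocities now: v0=1 v1=0 v2=3
Collision at t=12: particles 0 and 1 swap velocities; positions: p0=17 p1=17 p2=48; velocities now: v0=0 v1=1 v2=3

Answer: 1,2 0,1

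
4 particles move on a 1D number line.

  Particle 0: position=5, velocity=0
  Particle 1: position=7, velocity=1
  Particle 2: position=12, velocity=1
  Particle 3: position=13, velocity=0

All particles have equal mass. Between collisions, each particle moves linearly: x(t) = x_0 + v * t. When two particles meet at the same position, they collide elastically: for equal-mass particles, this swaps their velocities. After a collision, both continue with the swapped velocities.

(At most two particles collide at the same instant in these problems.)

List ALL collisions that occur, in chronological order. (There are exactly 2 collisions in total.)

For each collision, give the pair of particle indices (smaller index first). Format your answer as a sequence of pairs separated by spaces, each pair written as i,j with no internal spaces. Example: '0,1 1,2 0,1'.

Answer: 2,3 1,2

Derivation:
Collision at t=1: particles 2 and 3 swap velocities; positions: p0=5 p1=8 p2=13 p3=13; velocities now: v0=0 v1=1 v2=0 v3=1
Collision at t=6: particles 1 and 2 swap velocities; positions: p0=5 p1=13 p2=13 p3=18; velocities now: v0=0 v1=0 v2=1 v3=1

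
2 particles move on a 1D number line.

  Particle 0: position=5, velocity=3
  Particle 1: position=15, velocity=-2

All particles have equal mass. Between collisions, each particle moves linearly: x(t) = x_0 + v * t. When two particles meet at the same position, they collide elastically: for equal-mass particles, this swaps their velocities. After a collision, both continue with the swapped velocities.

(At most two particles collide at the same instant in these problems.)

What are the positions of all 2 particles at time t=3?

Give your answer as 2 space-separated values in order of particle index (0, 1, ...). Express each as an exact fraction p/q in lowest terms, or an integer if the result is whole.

Answer: 9 14

Derivation:
Collision at t=2: particles 0 and 1 swap velocities; positions: p0=11 p1=11; velocities now: v0=-2 v1=3
Advance to t=3 (no further collisions before then); velocities: v0=-2 v1=3; positions = 9 14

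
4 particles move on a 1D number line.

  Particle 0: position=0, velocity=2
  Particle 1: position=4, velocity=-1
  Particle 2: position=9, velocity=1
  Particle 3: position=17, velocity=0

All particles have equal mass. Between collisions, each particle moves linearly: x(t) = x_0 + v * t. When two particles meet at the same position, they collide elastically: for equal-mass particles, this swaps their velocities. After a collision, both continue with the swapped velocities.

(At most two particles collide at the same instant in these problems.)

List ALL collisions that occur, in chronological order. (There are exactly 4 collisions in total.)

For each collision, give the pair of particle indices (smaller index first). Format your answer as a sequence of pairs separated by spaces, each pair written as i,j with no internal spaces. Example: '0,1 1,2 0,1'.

Answer: 0,1 2,3 1,2 2,3

Derivation:
Collision at t=4/3: particles 0 and 1 swap velocities; positions: p0=8/3 p1=8/3 p2=31/3 p3=17; velocities now: v0=-1 v1=2 v2=1 v3=0
Collision at t=8: particles 2 and 3 swap velocities; positions: p0=-4 p1=16 p2=17 p3=17; velocities now: v0=-1 v1=2 v2=0 v3=1
Collision at t=17/2: particles 1 and 2 swap velocities; positions: p0=-9/2 p1=17 p2=17 p3=35/2; velocities now: v0=-1 v1=0 v2=2 v3=1
Collision at t=9: particles 2 and 3 swap velocities; positions: p0=-5 p1=17 p2=18 p3=18; velocities now: v0=-1 v1=0 v2=1 v3=2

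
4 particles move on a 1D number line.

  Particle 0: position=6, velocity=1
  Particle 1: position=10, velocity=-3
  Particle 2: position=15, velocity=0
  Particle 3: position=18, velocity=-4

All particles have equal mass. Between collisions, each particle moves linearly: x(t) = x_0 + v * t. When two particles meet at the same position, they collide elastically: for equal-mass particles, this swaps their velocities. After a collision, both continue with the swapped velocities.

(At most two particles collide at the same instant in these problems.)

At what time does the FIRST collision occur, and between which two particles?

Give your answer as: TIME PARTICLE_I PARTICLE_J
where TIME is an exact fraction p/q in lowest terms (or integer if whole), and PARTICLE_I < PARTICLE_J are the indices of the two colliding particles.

Pair (0,1): pos 6,10 vel 1,-3 -> gap=4, closing at 4/unit, collide at t=1
Pair (1,2): pos 10,15 vel -3,0 -> not approaching (rel speed -3 <= 0)
Pair (2,3): pos 15,18 vel 0,-4 -> gap=3, closing at 4/unit, collide at t=3/4
Earliest collision: t=3/4 between 2 and 3

Answer: 3/4 2 3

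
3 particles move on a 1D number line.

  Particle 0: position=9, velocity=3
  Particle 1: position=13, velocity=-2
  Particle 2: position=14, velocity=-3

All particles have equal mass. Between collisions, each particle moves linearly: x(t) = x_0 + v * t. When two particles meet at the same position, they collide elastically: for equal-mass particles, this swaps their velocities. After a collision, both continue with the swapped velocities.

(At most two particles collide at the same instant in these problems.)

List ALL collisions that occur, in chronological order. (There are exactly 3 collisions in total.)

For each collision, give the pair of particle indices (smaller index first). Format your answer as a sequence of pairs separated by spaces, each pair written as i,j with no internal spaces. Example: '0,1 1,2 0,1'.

Answer: 0,1 1,2 0,1

Derivation:
Collision at t=4/5: particles 0 and 1 swap velocities; positions: p0=57/5 p1=57/5 p2=58/5; velocities now: v0=-2 v1=3 v2=-3
Collision at t=5/6: particles 1 and 2 swap velocities; positions: p0=34/3 p1=23/2 p2=23/2; velocities now: v0=-2 v1=-3 v2=3
Collision at t=1: particles 0 and 1 swap velocities; positions: p0=11 p1=11 p2=12; velocities now: v0=-3 v1=-2 v2=3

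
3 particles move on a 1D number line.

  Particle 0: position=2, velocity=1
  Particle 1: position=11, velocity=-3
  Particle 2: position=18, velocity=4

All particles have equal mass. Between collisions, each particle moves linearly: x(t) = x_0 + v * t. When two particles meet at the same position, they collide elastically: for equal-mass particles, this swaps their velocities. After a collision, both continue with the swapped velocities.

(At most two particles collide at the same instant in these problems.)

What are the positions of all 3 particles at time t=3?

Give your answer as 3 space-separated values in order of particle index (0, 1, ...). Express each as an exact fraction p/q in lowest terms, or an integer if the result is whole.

Collision at t=9/4: particles 0 and 1 swap velocities; positions: p0=17/4 p1=17/4 p2=27; velocities now: v0=-3 v1=1 v2=4
Advance to t=3 (no further collisions before then); velocities: v0=-3 v1=1 v2=4; positions = 2 5 30

Answer: 2 5 30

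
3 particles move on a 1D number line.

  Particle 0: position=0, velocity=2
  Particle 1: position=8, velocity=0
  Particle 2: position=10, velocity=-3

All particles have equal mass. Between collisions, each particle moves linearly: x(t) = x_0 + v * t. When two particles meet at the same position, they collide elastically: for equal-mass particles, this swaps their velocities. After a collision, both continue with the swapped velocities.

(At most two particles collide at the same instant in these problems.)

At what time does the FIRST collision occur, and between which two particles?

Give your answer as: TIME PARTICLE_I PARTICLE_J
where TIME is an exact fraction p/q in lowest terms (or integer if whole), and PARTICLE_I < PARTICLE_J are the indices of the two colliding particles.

Answer: 2/3 1 2

Derivation:
Pair (0,1): pos 0,8 vel 2,0 -> gap=8, closing at 2/unit, collide at t=4
Pair (1,2): pos 8,10 vel 0,-3 -> gap=2, closing at 3/unit, collide at t=2/3
Earliest collision: t=2/3 between 1 and 2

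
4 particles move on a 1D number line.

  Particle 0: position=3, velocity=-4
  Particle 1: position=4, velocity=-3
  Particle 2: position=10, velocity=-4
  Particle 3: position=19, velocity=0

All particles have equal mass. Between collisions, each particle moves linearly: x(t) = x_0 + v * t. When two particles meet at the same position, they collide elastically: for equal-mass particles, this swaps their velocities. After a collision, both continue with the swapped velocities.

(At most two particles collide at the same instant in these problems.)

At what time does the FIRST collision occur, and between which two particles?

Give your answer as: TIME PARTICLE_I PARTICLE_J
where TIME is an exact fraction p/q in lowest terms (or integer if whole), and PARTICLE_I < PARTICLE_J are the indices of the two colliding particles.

Answer: 6 1 2

Derivation:
Pair (0,1): pos 3,4 vel -4,-3 -> not approaching (rel speed -1 <= 0)
Pair (1,2): pos 4,10 vel -3,-4 -> gap=6, closing at 1/unit, collide at t=6
Pair (2,3): pos 10,19 vel -4,0 -> not approaching (rel speed -4 <= 0)
Earliest collision: t=6 between 1 and 2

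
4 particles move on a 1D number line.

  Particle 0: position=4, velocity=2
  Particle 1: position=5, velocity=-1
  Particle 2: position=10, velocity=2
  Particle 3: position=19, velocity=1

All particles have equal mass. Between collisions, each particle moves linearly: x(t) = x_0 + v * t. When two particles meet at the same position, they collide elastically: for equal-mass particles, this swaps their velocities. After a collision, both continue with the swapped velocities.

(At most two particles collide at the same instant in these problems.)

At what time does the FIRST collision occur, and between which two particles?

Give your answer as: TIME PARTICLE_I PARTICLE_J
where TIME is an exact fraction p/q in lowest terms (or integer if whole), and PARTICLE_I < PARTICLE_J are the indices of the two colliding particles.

Pair (0,1): pos 4,5 vel 2,-1 -> gap=1, closing at 3/unit, collide at t=1/3
Pair (1,2): pos 5,10 vel -1,2 -> not approaching (rel speed -3 <= 0)
Pair (2,3): pos 10,19 vel 2,1 -> gap=9, closing at 1/unit, collide at t=9
Earliest collision: t=1/3 between 0 and 1

Answer: 1/3 0 1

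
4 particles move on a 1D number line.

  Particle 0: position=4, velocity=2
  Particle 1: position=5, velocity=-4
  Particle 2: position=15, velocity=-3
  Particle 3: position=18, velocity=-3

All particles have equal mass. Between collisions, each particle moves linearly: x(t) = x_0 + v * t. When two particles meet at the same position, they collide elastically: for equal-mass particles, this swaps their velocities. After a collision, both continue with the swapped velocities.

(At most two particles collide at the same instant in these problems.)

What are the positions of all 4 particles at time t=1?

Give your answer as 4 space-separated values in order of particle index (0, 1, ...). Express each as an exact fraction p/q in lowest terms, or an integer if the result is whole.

Answer: 1 6 12 15

Derivation:
Collision at t=1/6: particles 0 and 1 swap velocities; positions: p0=13/3 p1=13/3 p2=29/2 p3=35/2; velocities now: v0=-4 v1=2 v2=-3 v3=-3
Advance to t=1 (no further collisions before then); velocities: v0=-4 v1=2 v2=-3 v3=-3; positions = 1 6 12 15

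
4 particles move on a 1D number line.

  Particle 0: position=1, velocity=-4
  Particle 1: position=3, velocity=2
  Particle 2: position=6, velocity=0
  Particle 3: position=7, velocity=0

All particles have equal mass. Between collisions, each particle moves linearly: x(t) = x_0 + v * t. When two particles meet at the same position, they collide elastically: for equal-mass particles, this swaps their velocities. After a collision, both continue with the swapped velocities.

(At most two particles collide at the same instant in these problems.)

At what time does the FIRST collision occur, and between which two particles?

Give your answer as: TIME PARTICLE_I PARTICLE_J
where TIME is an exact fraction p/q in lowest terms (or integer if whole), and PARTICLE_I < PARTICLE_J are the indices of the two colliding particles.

Answer: 3/2 1 2

Derivation:
Pair (0,1): pos 1,3 vel -4,2 -> not approaching (rel speed -6 <= 0)
Pair (1,2): pos 3,6 vel 2,0 -> gap=3, closing at 2/unit, collide at t=3/2
Pair (2,3): pos 6,7 vel 0,0 -> not approaching (rel speed 0 <= 0)
Earliest collision: t=3/2 between 1 and 2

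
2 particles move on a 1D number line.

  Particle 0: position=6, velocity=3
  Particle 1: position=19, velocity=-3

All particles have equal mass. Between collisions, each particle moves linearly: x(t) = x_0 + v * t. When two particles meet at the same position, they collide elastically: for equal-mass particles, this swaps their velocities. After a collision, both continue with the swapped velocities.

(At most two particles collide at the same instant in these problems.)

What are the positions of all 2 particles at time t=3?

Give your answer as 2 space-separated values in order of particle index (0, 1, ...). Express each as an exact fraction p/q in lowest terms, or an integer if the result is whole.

Collision at t=13/6: particles 0 and 1 swap velocities; positions: p0=25/2 p1=25/2; velocities now: v0=-3 v1=3
Advance to t=3 (no further collisions before then); velocities: v0=-3 v1=3; positions = 10 15

Answer: 10 15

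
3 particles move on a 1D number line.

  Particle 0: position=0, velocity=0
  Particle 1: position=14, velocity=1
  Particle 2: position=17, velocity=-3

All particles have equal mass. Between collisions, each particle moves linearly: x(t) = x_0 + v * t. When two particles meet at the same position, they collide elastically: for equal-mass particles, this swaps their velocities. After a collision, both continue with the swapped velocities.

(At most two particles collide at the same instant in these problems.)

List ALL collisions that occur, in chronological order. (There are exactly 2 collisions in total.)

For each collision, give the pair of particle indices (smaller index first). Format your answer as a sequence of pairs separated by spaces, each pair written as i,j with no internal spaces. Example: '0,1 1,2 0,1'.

Collision at t=3/4: particles 1 and 2 swap velocities; positions: p0=0 p1=59/4 p2=59/4; velocities now: v0=0 v1=-3 v2=1
Collision at t=17/3: particles 0 and 1 swap velocities; positions: p0=0 p1=0 p2=59/3; velocities now: v0=-3 v1=0 v2=1

Answer: 1,2 0,1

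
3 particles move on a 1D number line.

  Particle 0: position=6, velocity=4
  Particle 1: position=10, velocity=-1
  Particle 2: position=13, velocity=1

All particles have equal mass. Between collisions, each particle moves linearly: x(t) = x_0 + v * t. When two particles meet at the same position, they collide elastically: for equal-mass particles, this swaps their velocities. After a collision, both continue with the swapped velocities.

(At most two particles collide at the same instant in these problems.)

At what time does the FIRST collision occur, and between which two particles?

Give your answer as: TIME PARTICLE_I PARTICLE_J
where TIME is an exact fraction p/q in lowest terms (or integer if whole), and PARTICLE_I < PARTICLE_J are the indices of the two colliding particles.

Answer: 4/5 0 1

Derivation:
Pair (0,1): pos 6,10 vel 4,-1 -> gap=4, closing at 5/unit, collide at t=4/5
Pair (1,2): pos 10,13 vel -1,1 -> not approaching (rel speed -2 <= 0)
Earliest collision: t=4/5 between 0 and 1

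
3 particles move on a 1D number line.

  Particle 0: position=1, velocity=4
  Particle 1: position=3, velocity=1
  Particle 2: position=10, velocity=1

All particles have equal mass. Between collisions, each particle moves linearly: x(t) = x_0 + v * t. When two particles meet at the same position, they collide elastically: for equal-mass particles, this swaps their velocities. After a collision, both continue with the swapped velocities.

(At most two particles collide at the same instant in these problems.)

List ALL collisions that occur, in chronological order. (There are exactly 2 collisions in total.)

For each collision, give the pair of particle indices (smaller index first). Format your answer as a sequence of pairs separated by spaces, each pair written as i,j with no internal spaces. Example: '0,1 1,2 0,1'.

Collision at t=2/3: particles 0 and 1 swap velocities; positions: p0=11/3 p1=11/3 p2=32/3; velocities now: v0=1 v1=4 v2=1
Collision at t=3: particles 1 and 2 swap velocities; positions: p0=6 p1=13 p2=13; velocities now: v0=1 v1=1 v2=4

Answer: 0,1 1,2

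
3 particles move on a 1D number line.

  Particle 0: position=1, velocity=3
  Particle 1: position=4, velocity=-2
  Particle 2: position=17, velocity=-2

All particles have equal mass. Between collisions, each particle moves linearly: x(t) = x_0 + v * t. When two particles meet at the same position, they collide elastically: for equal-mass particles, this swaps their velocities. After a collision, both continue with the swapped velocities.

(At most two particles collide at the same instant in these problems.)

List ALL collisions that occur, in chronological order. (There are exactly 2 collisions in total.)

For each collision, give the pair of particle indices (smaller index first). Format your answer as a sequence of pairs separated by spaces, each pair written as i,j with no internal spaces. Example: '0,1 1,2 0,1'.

Answer: 0,1 1,2

Derivation:
Collision at t=3/5: particles 0 and 1 swap velocities; positions: p0=14/5 p1=14/5 p2=79/5; velocities now: v0=-2 v1=3 v2=-2
Collision at t=16/5: particles 1 and 2 swap velocities; positions: p0=-12/5 p1=53/5 p2=53/5; velocities now: v0=-2 v1=-2 v2=3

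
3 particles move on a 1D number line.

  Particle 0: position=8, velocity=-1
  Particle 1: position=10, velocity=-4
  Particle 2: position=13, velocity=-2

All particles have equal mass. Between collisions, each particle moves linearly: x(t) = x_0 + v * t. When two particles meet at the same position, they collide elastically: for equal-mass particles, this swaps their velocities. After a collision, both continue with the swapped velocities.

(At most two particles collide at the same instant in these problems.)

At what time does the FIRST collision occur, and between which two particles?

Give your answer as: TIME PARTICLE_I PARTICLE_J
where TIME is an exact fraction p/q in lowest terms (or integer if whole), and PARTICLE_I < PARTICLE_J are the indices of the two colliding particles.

Answer: 2/3 0 1

Derivation:
Pair (0,1): pos 8,10 vel -1,-4 -> gap=2, closing at 3/unit, collide at t=2/3
Pair (1,2): pos 10,13 vel -4,-2 -> not approaching (rel speed -2 <= 0)
Earliest collision: t=2/3 between 0 and 1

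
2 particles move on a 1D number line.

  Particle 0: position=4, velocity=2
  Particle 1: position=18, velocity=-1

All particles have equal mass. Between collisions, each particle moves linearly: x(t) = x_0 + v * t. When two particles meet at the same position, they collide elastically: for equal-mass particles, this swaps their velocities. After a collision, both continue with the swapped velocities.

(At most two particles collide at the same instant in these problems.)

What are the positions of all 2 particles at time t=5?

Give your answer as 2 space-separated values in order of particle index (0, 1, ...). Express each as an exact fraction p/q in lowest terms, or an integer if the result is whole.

Collision at t=14/3: particles 0 and 1 swap velocities; positions: p0=40/3 p1=40/3; velocities now: v0=-1 v1=2
Advance to t=5 (no further collisions before then); velocities: v0=-1 v1=2; positions = 13 14

Answer: 13 14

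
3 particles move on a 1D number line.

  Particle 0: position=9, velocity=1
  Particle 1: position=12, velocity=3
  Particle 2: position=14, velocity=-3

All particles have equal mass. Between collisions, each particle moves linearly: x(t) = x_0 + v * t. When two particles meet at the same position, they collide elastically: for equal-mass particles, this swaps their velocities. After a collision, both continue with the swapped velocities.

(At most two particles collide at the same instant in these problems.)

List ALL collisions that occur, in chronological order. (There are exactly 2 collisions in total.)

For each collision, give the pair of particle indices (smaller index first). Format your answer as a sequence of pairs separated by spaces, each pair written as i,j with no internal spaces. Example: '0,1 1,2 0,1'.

Collision at t=1/3: particles 1 and 2 swap velocities; positions: p0=28/3 p1=13 p2=13; velocities now: v0=1 v1=-3 v2=3
Collision at t=5/4: particles 0 and 1 swap velocities; positions: p0=41/4 p1=41/4 p2=63/4; velocities now: v0=-3 v1=1 v2=3

Answer: 1,2 0,1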